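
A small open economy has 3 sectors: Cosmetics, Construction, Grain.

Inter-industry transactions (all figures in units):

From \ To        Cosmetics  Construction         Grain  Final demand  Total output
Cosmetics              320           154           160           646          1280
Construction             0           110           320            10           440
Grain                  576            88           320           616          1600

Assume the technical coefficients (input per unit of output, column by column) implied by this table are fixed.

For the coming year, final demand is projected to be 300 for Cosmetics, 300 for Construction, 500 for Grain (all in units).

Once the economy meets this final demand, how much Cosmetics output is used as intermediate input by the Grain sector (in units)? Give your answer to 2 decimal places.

Technical coefficients a_ij = z_ij / X_j:
  a_11 = 320/1280 = 0.25, a_21 = 0/1280 = 0.00, a_31 = 576/1280 = 0.45
  a_12 = 154/440 = 0.35, a_22 = 110/440 = 0.25, a_32 = 88/440 = 0.20
  a_13 = 160/1600 = 0.10, a_23 = 320/1600 = 0.20, a_33 = 320/1600 = 0.20
I − A =
  [   0.75    -0.35    -0.10]
  [   0.00     0.75    -0.20]
  [  -0.45    -0.20     0.80]
Cofactors of I−A, C_ij = (−1)^(i+j)·(minor ij) (rows/columns in the sector order above):
  C_11 = (0.75)(0.80) − (-0.20)(-0.20) = 0.5600
  C_12 = −[(0.00)(0.80) − (-0.20)(-0.45)] = 0.0900
  C_13 = (0.00)(-0.20) − (0.75)(-0.45) = 0.3375
  C_21 = −[(-0.35)(0.80) − (-0.10)(-0.20)] = 0.3000
  C_22 = (0.75)(0.80) − (-0.10)(-0.45) = 0.5550
  C_23 = −[(0.75)(-0.20) − (-0.35)(-0.45)] = 0.3075
  C_31 = (-0.35)(-0.20) − (-0.10)(0.75) = 0.1450
  C_32 = −[(0.75)(-0.20) − (-0.10)(0.00)] = 0.1500
  C_33 = (0.75)(0.75) − (-0.35)(0.00) = 0.5625
det(I−A) = Σ_j (I−A)_1j·C_1j = (0.75)(0.5600) + (-0.35)(0.0900) + (-0.10)(0.3375) = 0.35475
adj(I−A) = Cᵀ =
  [ 0.5600   0.3000   0.1450]
  [ 0.0900   0.5550   0.1500]
  [ 0.3375   0.3075   0.5625]
(I − A)⁻¹ = adj(I−A) / det(I−A) ≈
  [   1.5786     0.8457     0.4087]
  [   0.2537     1.5645     0.4228]
  [   0.9514     0.8668     1.5856]
First solve x = (I − A)⁻¹ d = adj(I−A)·d / det(I−A); in particular x_3 = (0.3375·300 + 0.3075·300 + 0.5625·500) / 0.35475 = 474.75 / 0.35475 ≈ 1338.2664.
Intermediate flow from 1 to 3: z_13 = a_13 · x_3 = 0.10 × 474.75 / 0.35475 = 47.475 / 0.35475 ≈ 133.83.

z_13 = 133.83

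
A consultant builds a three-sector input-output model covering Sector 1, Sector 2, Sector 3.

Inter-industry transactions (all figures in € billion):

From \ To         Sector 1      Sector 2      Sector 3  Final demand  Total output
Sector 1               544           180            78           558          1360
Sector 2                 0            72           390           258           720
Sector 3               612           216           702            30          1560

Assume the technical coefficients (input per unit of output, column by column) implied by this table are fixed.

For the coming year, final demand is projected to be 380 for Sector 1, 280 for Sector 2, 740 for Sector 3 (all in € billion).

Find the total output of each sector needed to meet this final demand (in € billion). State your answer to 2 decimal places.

x_1 = 1384.16, x_2 = 1177.90, x_3 = 3120.44

Technical coefficients a_ij = z_ij / X_j:
  a_11 = 544/1360 = 0.40, a_21 = 0/1360 = 0.00, a_31 = 612/1360 = 0.45
  a_12 = 180/720 = 0.25, a_22 = 72/720 = 0.10, a_32 = 216/720 = 0.30
  a_13 = 78/1560 = 0.05, a_23 = 390/1560 = 0.25, a_33 = 702/1560 = 0.45
I − A =
  [   0.60    -0.25    -0.05]
  [   0.00     0.90    -0.25]
  [  -0.45    -0.30     0.55]
Cofactors of I−A, C_ij = (−1)^(i+j)·(minor ij) (rows/columns in the sector order above):
  C_11 = (0.90)(0.55) − (-0.25)(-0.30) = 0.4200
  C_12 = −[(0.00)(0.55) − (-0.25)(-0.45)] = 0.1125
  C_13 = (0.00)(-0.30) − (0.90)(-0.45) = 0.4050
  C_21 = −[(-0.25)(0.55) − (-0.05)(-0.30)] = 0.1525
  C_22 = (0.60)(0.55) − (-0.05)(-0.45) = 0.3075
  C_23 = −[(0.60)(-0.30) − (-0.25)(-0.45)] = 0.2925
  C_31 = (-0.25)(-0.25) − (-0.05)(0.90) = 0.1075
  C_32 = −[(0.60)(-0.25) − (-0.05)(0.00)] = 0.1500
  C_33 = (0.60)(0.90) − (-0.25)(0.00) = 0.5400
det(I−A) = Σ_j (I−A)_1j·C_1j = (0.60)(0.4200) + (-0.25)(0.1125) + (-0.05)(0.4050) = 0.203625
adj(I−A) = Cᵀ =
  [ 0.4200   0.1525   0.1075]
  [ 0.1125   0.3075   0.1500]
  [ 0.4050   0.2925   0.5400]
(I − A)⁻¹ = adj(I−A) / det(I−A) ≈
  [   2.0626     0.7489     0.5279]
  [   0.5525     1.5101     0.7366]
  [   1.9890     1.4365     2.6519]
x = (I − A)⁻¹ d = adj(I−A)·d / det(I−A), with det(I−A) = 0.203625:
  x_1 = (0.4200·380 + 0.1525·280 + 0.1075·740) / 0.203625 = 281.85 / 0.203625 ≈ 1384.16
  x_2 = (0.1125·380 + 0.3075·280 + 0.1500·740) / 0.203625 = 239.85 / 0.203625 ≈ 1177.90
  x_3 = (0.4050·380 + 0.2925·280 + 0.5400·740) / 0.203625 = 635.40 / 0.203625 ≈ 3120.44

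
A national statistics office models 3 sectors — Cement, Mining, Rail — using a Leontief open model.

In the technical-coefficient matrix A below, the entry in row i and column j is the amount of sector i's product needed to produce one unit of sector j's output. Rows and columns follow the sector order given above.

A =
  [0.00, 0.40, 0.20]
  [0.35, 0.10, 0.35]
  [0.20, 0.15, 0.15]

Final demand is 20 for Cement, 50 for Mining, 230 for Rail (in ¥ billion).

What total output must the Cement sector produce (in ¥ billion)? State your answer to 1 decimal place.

I − A =
  [   1.00    -0.40    -0.20]
  [  -0.35     0.90    -0.35]
  [  -0.20    -0.15     0.85]
Cofactors of I−A, C_ij = (−1)^(i+j)·(minor ij) (rows/columns in the sector order above):
  C_11 = (0.90)(0.85) − (-0.35)(-0.15) = 0.7125
  C_12 = −[(-0.35)(0.85) − (-0.35)(-0.20)] = 0.3675
  C_13 = (-0.35)(-0.15) − (0.90)(-0.20) = 0.2325
  C_21 = −[(-0.40)(0.85) − (-0.20)(-0.15)] = 0.3700
  C_22 = (1.00)(0.85) − (-0.20)(-0.20) = 0.8100
  C_23 = −[(1.00)(-0.15) − (-0.40)(-0.20)] = 0.2300
  C_31 = (-0.40)(-0.35) − (-0.20)(0.90) = 0.3200
  C_32 = −[(1.00)(-0.35) − (-0.20)(-0.35)] = 0.4200
  C_33 = (1.00)(0.90) − (-0.40)(-0.35) = 0.7600
det(I−A) = Σ_j (I−A)_1j·C_1j = (1.00)(0.7125) + (-0.40)(0.3675) + (-0.20)(0.2325) = 0.5190
adj(I−A) = Cᵀ =
  [ 0.7125   0.3700   0.3200]
  [ 0.3675   0.8100   0.4200]
  [ 0.2325   0.2300   0.7600]
(I − A)⁻¹ = adj(I−A) / det(I−A) ≈
  [   1.3728     0.7129     0.6166]
  [   0.7081     1.5607     0.8092]
  [   0.4480     0.4432     1.4644]
x = (I − A)⁻¹ d = adj(I−A)·d / det(I−A), with det(I−A) = 0.5190:
  x_1 = (0.7125·20 + 0.3700·50 + 0.3200·230) / 0.5190 = 106.35 / 0.5190 ≈ 204.9
  x_2 = (0.3675·20 + 0.8100·50 + 0.4200·230) / 0.5190 = 144.45 / 0.5190 ≈ 278.3
  x_3 = (0.2325·20 + 0.2300·50 + 0.7600·230) / 0.5190 = 190.95 / 0.5190 ≈ 367.9

x_1 = 204.9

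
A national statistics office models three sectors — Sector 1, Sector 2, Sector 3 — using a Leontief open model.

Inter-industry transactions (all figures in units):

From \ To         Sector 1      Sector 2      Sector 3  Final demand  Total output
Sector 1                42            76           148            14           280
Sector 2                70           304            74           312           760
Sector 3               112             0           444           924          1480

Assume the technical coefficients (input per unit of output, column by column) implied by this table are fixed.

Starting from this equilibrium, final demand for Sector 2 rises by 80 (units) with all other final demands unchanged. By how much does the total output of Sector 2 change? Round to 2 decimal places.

Δx_2 = 141.63

Technical coefficients a_ij = z_ij / X_j:
  a_11 = 42/280 = 0.15, a_21 = 70/280 = 0.25, a_31 = 112/280 = 0.40
  a_12 = 76/760 = 0.10, a_22 = 304/760 = 0.40, a_32 = 0/760 = 0.00
  a_13 = 148/1480 = 0.10, a_23 = 74/1480 = 0.05, a_33 = 444/1480 = 0.30
I − A =
  [   0.85    -0.10    -0.10]
  [  -0.25     0.60    -0.05]
  [  -0.40     0.00     0.70]
Cofactors of I−A, C_ij = (−1)^(i+j)·(minor ij) (rows/columns in the sector order above):
  C_11 = (0.60)(0.70) − (-0.05)(0.00) = 0.4200
  C_12 = −[(-0.25)(0.70) − (-0.05)(-0.40)] = 0.1950
  C_13 = (-0.25)(0.00) − (0.60)(-0.40) = 0.2400
  C_21 = −[(-0.10)(0.70) − (-0.10)(0.00)] = 0.0700
  C_22 = (0.85)(0.70) − (-0.10)(-0.40) = 0.5550
  C_23 = −[(0.85)(0.00) − (-0.10)(-0.40)] = 0.0400
  C_31 = (-0.10)(-0.05) − (-0.10)(0.60) = 0.0650
  C_32 = −[(0.85)(-0.05) − (-0.10)(-0.25)] = 0.0675
  C_33 = (0.85)(0.60) − (-0.10)(-0.25) = 0.4850
det(I−A) = Σ_j (I−A)_1j·C_1j = (0.85)(0.4200) + (-0.10)(0.1950) + (-0.10)(0.2400) = 0.3135
adj(I−A) = Cᵀ =
  [ 0.4200   0.0700   0.0650]
  [ 0.1950   0.5550   0.0675]
  [ 0.2400   0.0400   0.4850]
(I − A)⁻¹ = adj(I−A) / det(I−A) ≈
  [   1.3397     0.2233     0.2073]
  [   0.6220     1.7703     0.2153]
  [   0.7656     0.1276     1.5470]
Δx = (I − A)⁻¹ Δd with Δd having +80 in the Sector 2 component and 0 elsewhere.
So Δx_2 = L_22 · (+80), where L_22 = adj(I−A)_22 / det(I−A) = 0.5550 / 0.3135.
Δx_2 = 0.5550 × (+80) / 0.3135 = 44.40 / 0.3135 ≈ 141.63.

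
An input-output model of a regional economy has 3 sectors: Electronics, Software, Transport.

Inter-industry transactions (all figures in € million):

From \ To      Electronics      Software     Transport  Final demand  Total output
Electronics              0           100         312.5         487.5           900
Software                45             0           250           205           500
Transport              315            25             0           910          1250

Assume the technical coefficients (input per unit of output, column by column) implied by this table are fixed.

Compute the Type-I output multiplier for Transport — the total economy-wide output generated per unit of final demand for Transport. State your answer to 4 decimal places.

Technical coefficients a_ij = z_ij / X_j:
  a_11 = 0/900 = 0.00, a_21 = 45/900 = 0.05, a_31 = 315/900 = 0.35
  a_12 = 100/500 = 0.20, a_22 = 0/500 = 0.00, a_32 = 25/500 = 0.05
  a_13 = 312.5/1250 = 0.25, a_23 = 250/1250 = 0.20, a_33 = 0/1250 = 0.00
I − A =
  [   1.00    -0.20    -0.25]
  [  -0.05     1.00    -0.20]
  [  -0.35    -0.05     1.00]
Cofactors of I−A, C_ij = (−1)^(i+j)·(minor ij) (rows/columns in the sector order above):
  C_11 = (1.00)(1.00) − (-0.20)(-0.05) = 0.9900
  C_12 = −[(-0.05)(1.00) − (-0.20)(-0.35)] = 0.1200
  C_13 = (-0.05)(-0.05) − (1.00)(-0.35) = 0.3525
  C_21 = −[(-0.20)(1.00) − (-0.25)(-0.05)] = 0.2125
  C_22 = (1.00)(1.00) − (-0.25)(-0.35) = 0.9125
  C_23 = −[(1.00)(-0.05) − (-0.20)(-0.35)] = 0.1200
  C_31 = (-0.20)(-0.20) − (-0.25)(1.00) = 0.2900
  C_32 = −[(1.00)(-0.20) − (-0.25)(-0.05)] = 0.2125
  C_33 = (1.00)(1.00) − (-0.20)(-0.05) = 0.9900
det(I−A) = Σ_j (I−A)_1j·C_1j = (1.00)(0.9900) + (-0.20)(0.1200) + (-0.25)(0.3525) = 0.877875
adj(I−A) = Cᵀ =
  [ 0.9900   0.2125   0.2900]
  [ 0.1200   0.9125   0.2125]
  [ 0.3525   0.1200   0.9900]
(I − A)⁻¹ = adj(I−A) / det(I−A) ≈
  [   1.12772     0.24206     0.33034]
  [   0.13669     1.03944     0.24206]
  [   0.40154     0.13669     1.12772]
The output multiplier for sector j is the column-j sum of the Leontief inverse (I − A)⁻¹ = adj(I−A) / det(I−A).
Column 3 of adj(I−A): (0.2900, 0.2125, 0.9900); det(I−A) = 0.877875.
m_3 = (0.2900 + 0.2125 + 0.9900) / 0.877875 = 1.4925 / 0.877875 ≈ 1.7001.

m_3 = 1.7001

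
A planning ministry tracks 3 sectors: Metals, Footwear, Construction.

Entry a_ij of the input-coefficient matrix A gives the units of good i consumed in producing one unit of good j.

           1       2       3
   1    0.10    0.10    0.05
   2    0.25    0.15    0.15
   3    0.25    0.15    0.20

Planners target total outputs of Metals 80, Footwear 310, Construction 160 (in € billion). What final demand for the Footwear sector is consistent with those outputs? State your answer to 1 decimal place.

d_2 = 219.5

I − A =
  [   0.90    -0.10    -0.05]
  [  -0.25     0.85    -0.15]
  [  -0.25    -0.15     0.80]
d = (I − A) x:
  d_1 = (+0.90)·80 + (-0.10)·310 + (-0.05)·160 = 33.0
  d_2 = (-0.25)·80 + (+0.85)·310 + (-0.15)·160 = 219.5
  d_3 = (-0.25)·80 + (-0.15)·310 + (+0.80)·160 = 61.5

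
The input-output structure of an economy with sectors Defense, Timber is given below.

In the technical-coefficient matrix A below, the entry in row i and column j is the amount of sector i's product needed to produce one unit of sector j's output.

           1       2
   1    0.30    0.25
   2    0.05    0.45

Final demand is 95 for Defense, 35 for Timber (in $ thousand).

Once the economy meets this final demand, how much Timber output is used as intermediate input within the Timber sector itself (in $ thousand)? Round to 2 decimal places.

I − A =
  [   0.70    -0.25]
  [  -0.05     0.55]
det(I−A) = (0.70)(0.55) − (-0.25)(-0.05) = 0.3725
adj(I−A) = [[0.55, 0.25], [0.05, 0.70]]
(I − A)⁻¹ = adj(I−A) / det(I−A) ≈
  [   1.4765     0.6711]
  [   0.1342     1.8792]
First solve x = (I − A)⁻¹ d = adj(I−A)·d / det(I−A); in particular x_2 = (0.05·95 + 0.70·35) / 0.3725 = 29.25 / 0.3725 ≈ 78.5235.
Intermediate flow from 2 to 2: z_22 = a_22 · x_2 = 0.45 × 29.25 / 0.3725 = 13.1625 / 0.3725 ≈ 35.34.

z_22 = 35.34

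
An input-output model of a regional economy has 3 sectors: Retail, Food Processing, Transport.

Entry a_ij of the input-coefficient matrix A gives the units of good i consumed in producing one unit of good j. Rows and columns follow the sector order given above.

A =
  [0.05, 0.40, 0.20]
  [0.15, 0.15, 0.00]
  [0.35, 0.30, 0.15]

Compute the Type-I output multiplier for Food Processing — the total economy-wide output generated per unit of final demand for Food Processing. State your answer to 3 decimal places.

m_2 = 2.756

I − A =
  [   0.95    -0.40    -0.20]
  [  -0.15     0.85     0.00]
  [  -0.35    -0.30     0.85]
Cofactors of I−A, C_ij = (−1)^(i+j)·(minor ij) (rows/columns in the sector order above):
  C_11 = (0.85)(0.85) − (0.00)(-0.30) = 0.7225
  C_12 = −[(-0.15)(0.85) − (0.00)(-0.35)] = 0.1275
  C_13 = (-0.15)(-0.30) − (0.85)(-0.35) = 0.3425
  C_21 = −[(-0.40)(0.85) − (-0.20)(-0.30)] = 0.4000
  C_22 = (0.95)(0.85) − (-0.20)(-0.35) = 0.7375
  C_23 = −[(0.95)(-0.30) − (-0.40)(-0.35)] = 0.4250
  C_31 = (-0.40)(0.00) − (-0.20)(0.85) = 0.1700
  C_32 = −[(0.95)(0.00) − (-0.20)(-0.15)] = 0.0300
  C_33 = (0.95)(0.85) − (-0.40)(-0.15) = 0.7475
det(I−A) = Σ_j (I−A)_1j·C_1j = (0.95)(0.7225) + (-0.40)(0.1275) + (-0.20)(0.3425) = 0.566875
adj(I−A) = Cᵀ =
  [ 0.7225   0.4000   0.1700]
  [ 0.1275   0.7375   0.0300]
  [ 0.3425   0.4250   0.7475]
(I − A)⁻¹ = adj(I−A) / det(I−A) ≈
  [   1.2745     0.7056     0.2999]
  [   0.2249     1.3010     0.0529]
  [   0.6042     0.7497     1.3186]
The output multiplier for sector j is the column-j sum of the Leontief inverse (I − A)⁻¹ = adj(I−A) / det(I−A).
Column 2 of adj(I−A): (0.4000, 0.7375, 0.4250); det(I−A) = 0.566875.
m_2 = (0.4000 + 0.7375 + 0.4250) / 0.566875 = 1.5625 / 0.566875 ≈ 2.756.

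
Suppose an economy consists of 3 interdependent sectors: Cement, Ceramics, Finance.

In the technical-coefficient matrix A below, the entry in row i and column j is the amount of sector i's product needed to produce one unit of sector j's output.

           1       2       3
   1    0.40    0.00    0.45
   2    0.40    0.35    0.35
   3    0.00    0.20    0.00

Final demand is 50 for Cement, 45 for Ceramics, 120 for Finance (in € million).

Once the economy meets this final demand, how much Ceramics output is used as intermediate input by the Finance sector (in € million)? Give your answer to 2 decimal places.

I − A =
  [   0.60     0.00    -0.45]
  [  -0.40     0.65    -0.35]
  [   0.00    -0.20     1.00]
Cofactors of I−A, C_ij = (−1)^(i+j)·(minor ij) (rows/columns in the sector order above):
  C_11 = (0.65)(1.00) − (-0.35)(-0.20) = 0.5800
  C_12 = −[(-0.40)(1.00) − (-0.35)(0.00)] = 0.4000
  C_13 = (-0.40)(-0.20) − (0.65)(0.00) = 0.0800
  C_21 = −[(0.00)(1.00) − (-0.45)(-0.20)] = 0.0900
  C_22 = (0.60)(1.00) − (-0.45)(0.00) = 0.6000
  C_23 = −[(0.60)(-0.20) − (0.00)(0.00)] = 0.1200
  C_31 = (0.00)(-0.35) − (-0.45)(0.65) = 0.2925
  C_32 = −[(0.60)(-0.35) − (-0.45)(-0.40)] = 0.3900
  C_33 = (0.60)(0.65) − (0.00)(-0.40) = 0.3900
det(I−A) = Σ_j (I−A)_1j·C_1j = (0.60)(0.5800) + (0.00)(0.4000) + (-0.45)(0.0800) = 0.3120
adj(I−A) = Cᵀ =
  [ 0.5800   0.0900   0.2925]
  [ 0.4000   0.6000   0.3900]
  [ 0.0800   0.1200   0.3900]
(I − A)⁻¹ = adj(I−A) / det(I−A) ≈
  [   1.8590     0.2885     0.9375]
  [   1.2821     1.9231     1.2500]
  [   0.2564     0.3846     1.2500]
First solve x = (I − A)⁻¹ d = adj(I−A)·d / det(I−A); in particular x_3 = (0.0800·50 + 0.1200·45 + 0.3900·120) / 0.3120 = 56.20 / 0.3120 ≈ 180.1282.
Intermediate flow from 2 to 3: z_23 = a_23 · x_3 = 0.35 × 56.20 / 0.3120 = 19.67 / 0.3120 ≈ 63.04.

z_23 = 63.04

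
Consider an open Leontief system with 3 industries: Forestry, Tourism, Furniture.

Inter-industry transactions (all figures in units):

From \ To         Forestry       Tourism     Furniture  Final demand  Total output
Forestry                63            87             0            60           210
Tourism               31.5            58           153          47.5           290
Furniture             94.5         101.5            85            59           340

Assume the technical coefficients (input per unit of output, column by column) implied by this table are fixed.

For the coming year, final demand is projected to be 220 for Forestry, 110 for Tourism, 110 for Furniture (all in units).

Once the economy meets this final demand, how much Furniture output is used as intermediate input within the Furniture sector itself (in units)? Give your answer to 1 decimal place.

z_33 = 219.7

Technical coefficients a_ij = z_ij / X_j:
  a_11 = 63/210 = 0.30, a_21 = 31.5/210 = 0.15, a_31 = 94.5/210 = 0.45
  a_12 = 87/290 = 0.30, a_22 = 58/290 = 0.20, a_32 = 101.5/290 = 0.35
  a_13 = 0/340 = 0.00, a_23 = 153/340 = 0.45, a_33 = 85/340 = 0.25
I − A =
  [   0.70    -0.30     0.00]
  [  -0.15     0.80    -0.45]
  [  -0.45    -0.35     0.75]
Cofactors of I−A, C_ij = (−1)^(i+j)·(minor ij) (rows/columns in the sector order above):
  C_11 = (0.80)(0.75) − (-0.45)(-0.35) = 0.4425
  C_12 = −[(-0.15)(0.75) − (-0.45)(-0.45)] = 0.3150
  C_13 = (-0.15)(-0.35) − (0.80)(-0.45) = 0.4125
  C_21 = −[(-0.30)(0.75) − (0.00)(-0.35)] = 0.2250
  C_22 = (0.70)(0.75) − (0.00)(-0.45) = 0.5250
  C_23 = −[(0.70)(-0.35) − (-0.30)(-0.45)] = 0.3800
  C_31 = (-0.30)(-0.45) − (0.00)(0.80) = 0.1350
  C_32 = −[(0.70)(-0.45) − (0.00)(-0.15)] = 0.3150
  C_33 = (0.70)(0.80) − (-0.30)(-0.15) = 0.5150
det(I−A) = Σ_j (I−A)_1j·C_1j = (0.70)(0.4425) + (-0.30)(0.3150) + (0.00)(0.4125) = 0.21525
adj(I−A) = Cᵀ =
  [ 0.4425   0.2250   0.1350]
  [ 0.3150   0.5250   0.3150]
  [ 0.4125   0.3800   0.5150]
(I − A)⁻¹ = adj(I−A) / det(I−A) ≈
  [   2.0557     1.0453     0.6272]
  [   1.4634     2.4390     1.4634]
  [   1.9164     1.7654     2.3926]
First solve x = (I − A)⁻¹ d = adj(I−A)·d / det(I−A); in particular x_3 = (0.4125·220 + 0.3800·110 + 0.5150·110) / 0.21525 = 189.20 / 0.21525 ≈ 878.978.
Intermediate flow from 3 to 3: z_33 = a_33 · x_3 = 0.25 × 189.20 / 0.21525 = 47.30 / 0.21525 ≈ 219.7.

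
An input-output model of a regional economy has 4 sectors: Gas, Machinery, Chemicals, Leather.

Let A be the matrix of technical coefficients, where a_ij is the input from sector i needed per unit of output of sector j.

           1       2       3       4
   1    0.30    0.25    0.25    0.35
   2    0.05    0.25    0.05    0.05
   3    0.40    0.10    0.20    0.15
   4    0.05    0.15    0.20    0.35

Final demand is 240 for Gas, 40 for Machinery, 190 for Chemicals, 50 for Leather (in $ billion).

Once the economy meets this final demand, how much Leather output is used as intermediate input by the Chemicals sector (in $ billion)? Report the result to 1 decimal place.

I − A =
  [   0.70    -0.25    -0.25    -0.35]
  [  -0.05     0.75    -0.05    -0.05]
  [  -0.40    -0.10     0.80    -0.15]
  [  -0.05    -0.15    -0.20     0.65]
Compute the cofactors C_ij = (−1)^(i+j)·(3×3 minor ij) of I−A; the adjugate is their transpose:
adj(I−A) = Cᵀ =
  [ 0.356125   0.193375   0.185750   0.249500]
  [ 0.043875   0.234125   0.041125   0.051125]
  [ 0.202250   0.147375   0.311500   0.192125]
  [ 0.099750   0.114250   0.119625   0.325250]
det(I−A) = Σ_j (I−A)_1j·C_1j = (0.70)(0.356125) + (-0.25)(0.043875) + (-0.25)(0.202250) + (-0.35)(0.099750) = 0.15284375
(I − A)⁻¹ = adj(I−A) / det(I−A) ≈
  [   2.3300     1.2652     1.2153     1.6324]
  [   0.2871     1.5318     0.2691     0.3345]
  [   1.3232     0.9642     2.0380     1.2570]
  [   0.6526     0.7475     0.7827     2.1280]
First solve x = (I − A)⁻¹ d = adj(I−A)·d / det(I−A); in particular x_3 = (0.202250·240 + 0.147375·40 + 0.311500·190 + 0.192125·50) / 0.15284375 = 123.22625 / 0.15284375 ≈ 806.224.
Intermediate flow from 4 to 3: z_43 = a_43 · x_3 = 0.20 × 123.22625 / 0.15284375 = 24.64525 / 0.15284375 ≈ 161.2.

z_43 = 161.2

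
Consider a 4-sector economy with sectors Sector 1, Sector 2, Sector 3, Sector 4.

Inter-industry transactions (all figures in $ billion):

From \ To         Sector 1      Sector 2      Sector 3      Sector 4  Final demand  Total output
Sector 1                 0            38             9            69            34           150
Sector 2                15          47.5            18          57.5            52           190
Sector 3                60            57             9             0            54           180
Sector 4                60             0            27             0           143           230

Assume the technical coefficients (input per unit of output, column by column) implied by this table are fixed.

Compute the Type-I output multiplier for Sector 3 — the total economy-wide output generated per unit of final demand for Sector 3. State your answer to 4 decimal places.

m_3 = 1.9532

Technical coefficients a_ij = z_ij / X_j:
  a_11 = 0/150 = 0.00, a_21 = 15/150 = 0.10, a_31 = 60/150 = 0.40, a_41 = 60/150 = 0.40
  a_12 = 38/190 = 0.20, a_22 = 47.5/190 = 0.25, a_32 = 57/190 = 0.30, a_42 = 0/190 = 0.00
  a_13 = 9/180 = 0.05, a_23 = 18/180 = 0.10, a_33 = 9/180 = 0.05, a_43 = 27/180 = 0.15
  a_14 = 69/230 = 0.30, a_24 = 57.5/230 = 0.25, a_34 = 0/230 = 0.00, a_44 = 0/230 = 0.00
I − A =
  [   1.00    -0.20    -0.05    -0.30]
  [  -0.10     0.75    -0.10    -0.25]
  [  -0.40    -0.30     0.95     0.00]
  [  -0.40     0.00    -0.15     1.00]
Compute the cofactors C_ij = (−1)^(i+j)·(3×3 minor ij) of I−A; the adjugate is their transpose:
adj(I−A) = Cᵀ =
  [ 0.67125   0.21850   0.09875   0.25600]
  [ 0.24500   0.79800   0.14000   0.27300]
  [ 0.36000   0.34400   0.62000   0.19400]
  [ 0.32250   0.13900   0.13250   0.63900]
det(I−A) = Σ_j (I−A)_1j·C_1j = (1.00)(0.67125) + (-0.20)(0.24500) + (-0.05)(0.36000) + (-0.30)(0.32250) = 0.5075
(I − A)⁻¹ = adj(I−A) / det(I−A) ≈
  [   1.32266     0.43054     0.19458     0.50443]
  [   0.48276     1.57241     0.27586     0.53793]
  [   0.70936     0.67783     1.22167     0.38227]
  [   0.63547     0.27389     0.26108     1.25911]
The output multiplier for sector j is the column-j sum of the Leontief inverse (I − A)⁻¹ = adj(I−A) / det(I−A).
Column 3 of adj(I−A): (0.09875, 0.14000, 0.62000, 0.13250); det(I−A) = 0.5075.
m_3 = (0.09875 + 0.14000 + 0.62000 + 0.13250) / 0.5075 = 0.99125 / 0.5075 ≈ 1.9532.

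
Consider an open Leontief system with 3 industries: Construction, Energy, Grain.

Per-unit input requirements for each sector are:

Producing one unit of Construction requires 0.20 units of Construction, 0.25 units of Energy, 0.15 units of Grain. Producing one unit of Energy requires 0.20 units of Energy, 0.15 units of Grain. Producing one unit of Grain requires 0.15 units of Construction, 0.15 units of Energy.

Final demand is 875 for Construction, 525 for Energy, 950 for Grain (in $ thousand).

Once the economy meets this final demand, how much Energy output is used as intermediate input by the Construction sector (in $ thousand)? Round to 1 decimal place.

z_21 = 336.8

I − A =
  [   0.80     0.00    -0.15]
  [  -0.25     0.80    -0.15]
  [  -0.15    -0.15     1.00]
Cofactors of I−A, C_ij = (−1)^(i+j)·(minor ij) (rows/columns in the sector order above):
  C_11 = (0.80)(1.00) − (-0.15)(-0.15) = 0.7775
  C_12 = −[(-0.25)(1.00) − (-0.15)(-0.15)] = 0.2725
  C_13 = (-0.25)(-0.15) − (0.80)(-0.15) = 0.1575
  C_21 = −[(0.00)(1.00) − (-0.15)(-0.15)] = 0.0225
  C_22 = (0.80)(1.00) − (-0.15)(-0.15) = 0.7775
  C_23 = −[(0.80)(-0.15) − (0.00)(-0.15)] = 0.1200
  C_31 = (0.00)(-0.15) − (-0.15)(0.80) = 0.1200
  C_32 = −[(0.80)(-0.15) − (-0.15)(-0.25)] = 0.1575
  C_33 = (0.80)(0.80) − (0.00)(-0.25) = 0.6400
det(I−A) = Σ_j (I−A)_1j·C_1j = (0.80)(0.7775) + (0.00)(0.2725) + (-0.15)(0.1575) = 0.598375
adj(I−A) = Cᵀ =
  [ 0.7775   0.0225   0.1200]
  [ 0.2725   0.7775   0.1575]
  [ 0.1575   0.1200   0.6400]
(I − A)⁻¹ = adj(I−A) / det(I−A) ≈
  [   1.2994     0.0376     0.2005]
  [   0.4554     1.2994     0.2632]
  [   0.2632     0.2005     1.0696]
First solve x = (I − A)⁻¹ d = adj(I−A)·d / det(I−A); in particular x_1 = (0.7775·875 + 0.0225·525 + 0.1200·950) / 0.598375 = 806.125 / 0.598375 ≈ 1347.190.
Intermediate flow from 2 to 1: z_21 = a_21 · x_1 = 0.25 × 806.125 / 0.598375 = 201.53125 / 0.598375 ≈ 336.8.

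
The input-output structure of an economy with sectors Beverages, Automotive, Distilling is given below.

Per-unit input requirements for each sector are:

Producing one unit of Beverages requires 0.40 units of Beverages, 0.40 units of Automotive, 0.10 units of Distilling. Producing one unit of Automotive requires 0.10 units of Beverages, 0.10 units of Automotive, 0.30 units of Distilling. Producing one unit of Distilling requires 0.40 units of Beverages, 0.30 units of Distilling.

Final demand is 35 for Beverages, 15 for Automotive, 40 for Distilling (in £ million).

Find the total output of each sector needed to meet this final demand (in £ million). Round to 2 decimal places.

I − A =
  [   0.60    -0.10    -0.40]
  [  -0.40     0.90     0.00]
  [  -0.10    -0.30     0.70]
Cofactors of I−A, C_ij = (−1)^(i+j)·(minor ij) (rows/columns in the sector order above):
  C_11 = (0.90)(0.70) − (0.00)(-0.30) = 0.6300
  C_12 = −[(-0.40)(0.70) − (0.00)(-0.10)] = 0.2800
  C_13 = (-0.40)(-0.30) − (0.90)(-0.10) = 0.2100
  C_21 = −[(-0.10)(0.70) − (-0.40)(-0.30)] = 0.1900
  C_22 = (0.60)(0.70) − (-0.40)(-0.10) = 0.3800
  C_23 = −[(0.60)(-0.30) − (-0.10)(-0.10)] = 0.1900
  C_31 = (-0.10)(0.00) − (-0.40)(0.90) = 0.3600
  C_32 = −[(0.60)(0.00) − (-0.40)(-0.40)] = 0.1600
  C_33 = (0.60)(0.90) − (-0.10)(-0.40) = 0.5000
det(I−A) = Σ_j (I−A)_1j·C_1j = (0.60)(0.6300) + (-0.10)(0.2800) + (-0.40)(0.2100) = 0.2660
adj(I−A) = Cᵀ =
  [ 0.6300   0.1900   0.3600]
  [ 0.2800   0.3800   0.1600]
  [ 0.2100   0.1900   0.5000]
(I − A)⁻¹ = adj(I−A) / det(I−A) ≈
  [   2.3684     0.7143     1.3534]
  [   1.0526     1.4286     0.6015]
  [   0.7895     0.7143     1.8797]
x = (I − A)⁻¹ d = adj(I−A)·d / det(I−A), with det(I−A) = 0.2660:
  x_1 = (0.6300·35 + 0.1900·15 + 0.3600·40) / 0.2660 = 39.30 / 0.2660 ≈ 147.74
  x_2 = (0.2800·35 + 0.3800·15 + 0.1600·40) / 0.2660 = 21.90 / 0.2660 ≈ 82.33
  x_3 = (0.2100·35 + 0.1900·15 + 0.5000·40) / 0.2660 = 30.20 / 0.2660 ≈ 113.53

x_1 = 147.74, x_2 = 82.33, x_3 = 113.53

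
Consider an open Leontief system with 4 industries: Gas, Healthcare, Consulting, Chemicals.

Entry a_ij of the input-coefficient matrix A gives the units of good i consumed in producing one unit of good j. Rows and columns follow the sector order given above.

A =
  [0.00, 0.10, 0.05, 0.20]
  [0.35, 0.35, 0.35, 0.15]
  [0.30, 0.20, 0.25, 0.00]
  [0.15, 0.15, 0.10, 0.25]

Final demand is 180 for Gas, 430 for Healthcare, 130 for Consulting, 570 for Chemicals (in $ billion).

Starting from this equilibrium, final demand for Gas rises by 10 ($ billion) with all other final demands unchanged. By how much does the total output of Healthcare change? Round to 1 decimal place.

I − A =
  [   1.00    -0.10    -0.05    -0.20]
  [  -0.35     0.65    -0.35    -0.15]
  [  -0.30    -0.20     0.75     0.00]
  [  -0.15    -0.15    -0.10     0.75]
Compute the cofactors C_ij = (−1)^(i+j)·(3×3 minor ij) of I−A; the adjugate is their transpose:
adj(I−A) = Cᵀ =
  [ 0.29325   0.09025   0.07450   0.09625]
  [ 0.29700   0.52275   0.28825   0.18375]
  [ 0.19650   0.17550   0.40650   0.08750]
  [ 0.14425   0.14600   0.12675   0.36750]
det(I−A) = Σ_j (I−A)_1j·C_1j = (1.00)(0.29325) + (-0.10)(0.29700) + (-0.05)(0.19650) + (-0.20)(0.14425) = 0.224875
(I − A)⁻¹ = adj(I−A) / det(I−A) ≈
  [   1.3041     0.4013     0.3313     0.4280]
  [   1.3207     2.3246     1.2818     0.8171]
  [   0.8738     0.7804     1.8077     0.3891]
  [   0.6415     0.6492     0.5636     1.6342]
Δx = (I − A)⁻¹ Δd with Δd having +10 in the Gas component and 0 elsewhere.
So Δx_2 = L_21 · (+10), where L_21 = adj(I−A)_21 / det(I−A) = 0.29700 / 0.224875.
Δx_2 = 0.29700 × (+10) / 0.224875 = 2.97 / 0.224875 ≈ 13.2.

Δx_2 = 13.2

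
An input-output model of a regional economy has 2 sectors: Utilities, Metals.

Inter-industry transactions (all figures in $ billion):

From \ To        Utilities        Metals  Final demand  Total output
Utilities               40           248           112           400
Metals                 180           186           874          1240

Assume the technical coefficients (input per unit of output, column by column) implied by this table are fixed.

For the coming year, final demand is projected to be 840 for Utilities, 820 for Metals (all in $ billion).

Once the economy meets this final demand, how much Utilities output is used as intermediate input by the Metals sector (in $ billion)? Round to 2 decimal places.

Technical coefficients a_ij = z_ij / X_j:
  a_UU = 40/400 = 0.10, a_MU = 180/400 = 0.45
  a_UM = 248/1240 = 0.20, a_MM = 186/1240 = 0.15
I − A =
  [   0.90    -0.20]
  [  -0.45     0.85]
det(I−A) = (0.90)(0.85) − (-0.20)(-0.45) = 0.6750
adj(I−A) = [[0.85, 0.20], [0.45, 0.90]]
(I − A)⁻¹ = adj(I−A) / det(I−A) ≈
  [   1.2593     0.2963]
  [   0.6667     1.3333]
First solve x = (I − A)⁻¹ d = adj(I−A)·d / det(I−A); in particular x_M = (0.45·840 + 0.90·820) / 0.6750 = 1116.00 / 0.6750 ≈ 1653.3333.
Intermediate flow from U to M: z_UM = a_UM · x_M = 0.20 × 1116.00 / 0.6750 = 223.20 / 0.6750 ≈ 330.67.

z_UM = 330.67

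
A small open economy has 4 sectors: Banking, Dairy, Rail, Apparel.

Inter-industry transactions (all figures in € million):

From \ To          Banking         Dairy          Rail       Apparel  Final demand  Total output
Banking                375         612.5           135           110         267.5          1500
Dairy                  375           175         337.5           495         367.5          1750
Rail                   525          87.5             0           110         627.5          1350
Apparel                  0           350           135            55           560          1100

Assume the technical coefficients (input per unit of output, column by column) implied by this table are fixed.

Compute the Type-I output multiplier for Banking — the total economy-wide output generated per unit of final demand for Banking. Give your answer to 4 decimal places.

m_B = 3.6637

Technical coefficients a_ij = z_ij / X_j:
  a_BB = 375/1500 = 0.25, a_DB = 375/1500 = 0.25, a_RB = 525/1500 = 0.35, a_AB = 0/1500 = 0.00
  a_BD = 612.5/1750 = 0.35, a_DD = 175/1750 = 0.10, a_RD = 87.5/1750 = 0.05, a_AD = 350/1750 = 0.20
  a_BR = 135/1350 = 0.10, a_DR = 337.5/1350 = 0.25, a_RR = 0/1350 = 0.00, a_AR = 135/1350 = 0.10
  a_BA = 110/1100 = 0.10, a_DA = 495/1100 = 0.45, a_RA = 110/1100 = 0.10, a_AA = 55/1100 = 0.05
I − A =
  [   0.75    -0.35    -0.10    -0.10]
  [  -0.25     0.90    -0.25    -0.45]
  [  -0.35    -0.05     1.00    -0.10]
  [   0.00    -0.20    -0.10     0.95]
Compute the cofactors C_ij = (−1)^(i+j)·(3×3 minor ij) of I−A; the adjugate is their transpose:
adj(I−A) = Cᵀ =
  [ 0.736875   0.356250   0.189375   0.266250]
  [ 0.333875   0.668250   0.238125   0.376750]
  [ 0.284625   0.174000   0.485625   0.163500]
  [ 0.100250   0.159000   0.101250   0.514750]
det(I−A) = Σ_j (I−A)_1j·C_1j = (0.75)(0.736875) + (-0.35)(0.333875) + (-0.10)(0.284625) + (-0.10)(0.100250) = 0.3973125
(I − A)⁻¹ = adj(I−A) / det(I−A) ≈
  [   1.85465     0.89665     0.47664     0.67013]
  [   0.84033     1.68193     0.59934     0.94825]
  [   0.71638     0.43794     1.22227     0.41151]
  [   0.25232     0.40019     0.25484     1.29558]
The output multiplier for sector j is the column-j sum of the Leontief inverse (I − A)⁻¹ = adj(I−A) / det(I−A).
Column B of adj(I−A): (0.736875, 0.333875, 0.284625, 0.100250); det(I−A) = 0.3973125.
m_B = (0.736875 + 0.333875 + 0.284625 + 0.100250) / 0.3973125 = 1.455625 / 0.3973125 ≈ 3.6637.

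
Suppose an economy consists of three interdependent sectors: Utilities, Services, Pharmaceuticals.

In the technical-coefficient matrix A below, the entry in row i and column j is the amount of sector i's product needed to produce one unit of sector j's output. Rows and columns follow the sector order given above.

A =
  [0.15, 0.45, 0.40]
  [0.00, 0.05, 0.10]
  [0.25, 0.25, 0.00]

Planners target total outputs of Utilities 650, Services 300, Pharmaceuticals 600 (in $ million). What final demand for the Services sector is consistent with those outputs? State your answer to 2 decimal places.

d_S = 225.00

I − A =
  [   0.85    -0.45    -0.40]
  [   0.00     0.95    -0.10]
  [  -0.25    -0.25     1.00]
d = (I − A) x:
  d_U = (+0.85)·650 + (-0.45)·300 + (-0.40)·600 = 177.50
  d_S = (+0.00)·650 + (+0.95)·300 + (-0.10)·600 = 225.00
  d_P = (-0.25)·650 + (-0.25)·300 + (+1.00)·600 = 362.50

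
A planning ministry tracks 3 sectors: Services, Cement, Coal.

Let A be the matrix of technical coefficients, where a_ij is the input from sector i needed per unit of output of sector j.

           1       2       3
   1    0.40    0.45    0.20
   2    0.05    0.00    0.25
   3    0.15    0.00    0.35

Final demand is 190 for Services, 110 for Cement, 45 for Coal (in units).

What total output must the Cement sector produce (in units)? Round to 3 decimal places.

I − A =
  [   0.60    -0.45    -0.20]
  [  -0.05     1.00    -0.25]
  [  -0.15     0.00     0.65]
Cofactors of I−A, C_ij = (−1)^(i+j)·(minor ij) (rows/columns in the sector order above):
  C_11 = (1.00)(0.65) − (-0.25)(0.00) = 0.6500
  C_12 = −[(-0.05)(0.65) − (-0.25)(-0.15)] = 0.0700
  C_13 = (-0.05)(0.00) − (1.00)(-0.15) = 0.1500
  C_21 = −[(-0.45)(0.65) − (-0.20)(0.00)] = 0.2925
  C_22 = (0.60)(0.65) − (-0.20)(-0.15) = 0.3600
  C_23 = −[(0.60)(0.00) − (-0.45)(-0.15)] = 0.0675
  C_31 = (-0.45)(-0.25) − (-0.20)(1.00) = 0.3125
  C_32 = −[(0.60)(-0.25) − (-0.20)(-0.05)] = 0.1600
  C_33 = (0.60)(1.00) − (-0.45)(-0.05) = 0.5775
det(I−A) = Σ_j (I−A)_1j·C_1j = (0.60)(0.6500) + (-0.45)(0.0700) + (-0.20)(0.1500) = 0.3285
adj(I−A) = Cᵀ =
  [ 0.6500   0.2925   0.3125]
  [ 0.0700   0.3600   0.1600]
  [ 0.1500   0.0675   0.5775]
(I − A)⁻¹ = adj(I−A) / det(I−A) ≈
  [   1.9787     0.8904     0.9513]
  [   0.2131     1.0959     0.4871]
  [   0.4566     0.2055     1.7580]
x = (I − A)⁻¹ d = adj(I−A)·d / det(I−A), with det(I−A) = 0.3285:
  x_1 = (0.6500·190 + 0.2925·110 + 0.3125·45) / 0.3285 = 169.7375 / 0.3285 ≈ 516.705
  x_2 = (0.0700·190 + 0.3600·110 + 0.1600·45) / 0.3285 = 60.10 / 0.3285 ≈ 182.953
  x_3 = (0.1500·190 + 0.0675·110 + 0.5775·45) / 0.3285 = 61.9125 / 0.3285 ≈ 188.470

x_2 = 182.953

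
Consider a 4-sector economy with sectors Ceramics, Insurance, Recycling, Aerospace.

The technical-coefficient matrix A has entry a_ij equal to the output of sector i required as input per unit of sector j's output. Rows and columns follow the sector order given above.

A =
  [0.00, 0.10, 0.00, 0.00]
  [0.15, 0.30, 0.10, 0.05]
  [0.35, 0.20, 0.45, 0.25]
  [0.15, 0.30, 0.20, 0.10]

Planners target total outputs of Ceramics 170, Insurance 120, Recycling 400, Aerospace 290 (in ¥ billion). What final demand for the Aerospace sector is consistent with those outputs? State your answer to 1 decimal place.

I − A =
  [   1.00    -0.10     0.00     0.00]
  [  -0.15     0.70    -0.10    -0.05]
  [  -0.35    -0.20     0.55    -0.25]
  [  -0.15    -0.30    -0.20     0.90]
d = (I − A) x:
  d_C = (+1.00)·170 + (-0.10)·120 + (+0.00)·400 + (+0.00)·290 = 158.0
  d_I = (-0.15)·170 + (+0.70)·120 + (-0.10)·400 + (-0.05)·290 = 4.0
  d_R = (-0.35)·170 + (-0.20)·120 + (+0.55)·400 + (-0.25)·290 = 64.0
  d_A = (-0.15)·170 + (-0.30)·120 + (-0.20)·400 + (+0.90)·290 = 119.5

d_A = 119.5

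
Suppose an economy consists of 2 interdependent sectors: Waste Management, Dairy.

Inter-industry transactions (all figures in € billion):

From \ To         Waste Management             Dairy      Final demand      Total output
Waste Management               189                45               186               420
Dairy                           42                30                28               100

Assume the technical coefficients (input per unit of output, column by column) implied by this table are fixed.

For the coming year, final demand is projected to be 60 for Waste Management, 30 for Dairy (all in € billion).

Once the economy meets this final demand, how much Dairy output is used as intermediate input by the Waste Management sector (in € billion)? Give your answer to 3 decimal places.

z_21 = 16.324

Technical coefficients a_ij = z_ij / X_j:
  a_11 = 189/420 = 0.45, a_21 = 42/420 = 0.10
  a_12 = 45/100 = 0.45, a_22 = 30/100 = 0.30
I − A =
  [   0.55    -0.45]
  [  -0.10     0.70]
det(I−A) = (0.55)(0.70) − (-0.45)(-0.10) = 0.3400
adj(I−A) = [[0.70, 0.45], [0.10, 0.55]]
(I − A)⁻¹ = adj(I−A) / det(I−A) ≈
  [   2.0588     1.3235]
  [   0.2941     1.6176]
First solve x = (I − A)⁻¹ d = adj(I−A)·d / det(I−A); in particular x_1 = (0.70·60 + 0.45·30) / 0.3400 = 55.50 / 0.3400 ≈ 163.23529.
Intermediate flow from 2 to 1: z_21 = a_21 · x_1 = 0.10 × 55.50 / 0.3400 = 5.55 / 0.3400 ≈ 16.324.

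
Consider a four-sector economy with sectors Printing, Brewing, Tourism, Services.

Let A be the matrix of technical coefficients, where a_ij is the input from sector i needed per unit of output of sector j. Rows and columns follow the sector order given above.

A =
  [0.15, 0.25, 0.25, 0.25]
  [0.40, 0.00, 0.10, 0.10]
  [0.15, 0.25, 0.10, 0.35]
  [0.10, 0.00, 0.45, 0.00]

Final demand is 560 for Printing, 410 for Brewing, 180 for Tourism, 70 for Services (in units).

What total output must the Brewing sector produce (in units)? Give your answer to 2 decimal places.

I − A =
  [   0.85    -0.25    -0.25    -0.25]
  [  -0.40     1.00    -0.10    -0.10]
  [  -0.15    -0.25     0.90    -0.35]
  [  -0.10     0.00    -0.45     1.00]
Compute the cofactors C_ij = (−1)^(i+j)·(3×3 minor ij) of I−A; the adjugate is their transpose:
adj(I−A) = Cᵀ =
  [ 0.70625   0.27625   0.39875   0.34375]
  [ 0.33125   0.54550   0.26825   0.23125]
  [ 0.28750   0.25250   0.72250   0.35000]
  [ 0.20000   0.14125   0.36500   0.58750]
det(I−A) = Σ_j (I−A)_1j·C_1j = (0.85)(0.70625) + (-0.25)(0.33125) + (-0.25)(0.28750) + (-0.25)(0.20000) = 0.395625
(I − A)⁻¹ = adj(I−A) / det(I−A) ≈
  [   1.7852     0.6983     1.0079     0.8689]
  [   0.8373     1.3788     0.6780     0.5845]
  [   0.7267     0.6382     1.8262     0.8847]
  [   0.5055     0.3570     0.9226     1.4850]
x = (I − A)⁻¹ d = adj(I−A)·d / det(I−A), with det(I−A) = 0.395625:
  x_P = (0.70625·560 + 0.27625·410 + 0.39875·180 + 0.34375·70) / 0.395625 = 604.60 / 0.395625 ≈ 1528.21
  x_B = (0.33125·560 + 0.54550·410 + 0.26825·180 + 0.23125·70) / 0.395625 = 473.6275 / 0.395625 ≈ 1197.16
  x_T = (0.28750·560 + 0.25250·410 + 0.72250·180 + 0.35000·70) / 0.395625 = 419.075 / 0.395625 ≈ 1059.27
  x_S = (0.20000·560 + 0.14125·410 + 0.36500·180 + 0.58750·70) / 0.395625 = 276.7375 / 0.395625 ≈ 699.49

x_B = 1197.16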